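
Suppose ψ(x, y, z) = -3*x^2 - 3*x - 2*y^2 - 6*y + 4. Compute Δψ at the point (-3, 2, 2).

-10

∂²ψ/∂x² = -6
∂²ψ/∂y² = -4
∂²ψ/∂z² = 0
∇²ψ = -10
At (-3, 2, 2): -10.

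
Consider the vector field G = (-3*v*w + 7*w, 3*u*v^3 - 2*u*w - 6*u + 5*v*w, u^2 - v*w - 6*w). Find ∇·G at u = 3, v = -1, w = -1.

17

∂G₁/∂u = 0
∂G₂/∂v = 9*u*v^2 + 5*w
∂G₃/∂w = -v - 6
∇·G = 9*u*v^2 - v + 5*w - 6
At (3, -1, -1): 17.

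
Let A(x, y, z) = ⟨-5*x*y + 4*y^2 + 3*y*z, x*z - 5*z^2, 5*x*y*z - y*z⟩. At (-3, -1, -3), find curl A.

(21, -18, -1)

(∇×A)₁ = ∂A₃/∂y − ∂A₂/∂z = 5*x*z - x + 9*z
(∇×A)₂ = ∂A₁/∂z − ∂A₃/∂x = -5*y*z + 3*y
(∇×A)₃ = ∂A₂/∂x − ∂A₁/∂y = 5*x - 8*y - 2*z
∇×A = (5*x*z - x + 9*z, -5*y*z + 3*y, 5*x - 8*y - 2*z)
At (-3, -1, -3): (21, -18, -1).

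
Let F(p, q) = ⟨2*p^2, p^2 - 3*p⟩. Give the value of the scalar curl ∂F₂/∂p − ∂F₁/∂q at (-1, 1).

∂F₂/∂p = 2*p - 3
∂F₁/∂q = 0
Scalar curl = 2*p - 3
At (-1, 1): -5.

-5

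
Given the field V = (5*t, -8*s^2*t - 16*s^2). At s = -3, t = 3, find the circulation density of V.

∂V₂/∂s = -16*s*t - 32*s
∂V₁/∂t = 5
Scalar curl = -16*s*t - 32*s - 5
At (-3, 3): 235.

235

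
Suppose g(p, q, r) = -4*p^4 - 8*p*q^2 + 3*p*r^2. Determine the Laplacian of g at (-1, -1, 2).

-38

∂²g/∂p² = -48*p^2
∂²g/∂q² = -16*p
∂²g/∂r² = 6*p
∇²g = -48*p^2 - 10*p
At (-1, -1, 2): -38.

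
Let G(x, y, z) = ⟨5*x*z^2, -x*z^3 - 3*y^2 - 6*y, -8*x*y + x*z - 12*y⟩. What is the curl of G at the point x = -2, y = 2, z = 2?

(-20, -26, -8)

(∇×G)₁ = ∂G₃/∂y − ∂G₂/∂z = 3*x*z^2 - 8*x - 12
(∇×G)₂ = ∂G₁/∂z − ∂G₃/∂x = 10*x*z + 8*y - z
(∇×G)₃ = ∂G₂/∂x − ∂G₁/∂y = -z^3
∇×G = (3*x*z^2 - 8*x - 12, 10*x*z + 8*y - z, -z^3)
At (-2, 2, 2): (-20, -26, -8).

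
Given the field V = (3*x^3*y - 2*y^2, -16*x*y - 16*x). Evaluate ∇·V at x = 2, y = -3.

∂V₁/∂x = 9*x^2*y
∂V₂/∂y = -16*x
∇·V = 9*x^2*y - 16*x
At (2, -3): -140.

-140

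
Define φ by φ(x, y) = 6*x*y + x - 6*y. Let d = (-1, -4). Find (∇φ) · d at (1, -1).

5

∂φ/∂x = 6*y + 1
∂φ/∂y = 6*x - 6
∇φ at (1, -1) = (-5, 0)
∇φ · d = (-5)(-1) + (0)(-4) = 5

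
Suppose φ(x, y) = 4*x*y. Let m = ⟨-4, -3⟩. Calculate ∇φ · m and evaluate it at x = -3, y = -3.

∂φ/∂x = 4*y
∂φ/∂y = 4*x
∇φ at (-3, -3) = (-12, -12)
∇φ · m = (-12)(-4) + (-12)(-3) = 84

84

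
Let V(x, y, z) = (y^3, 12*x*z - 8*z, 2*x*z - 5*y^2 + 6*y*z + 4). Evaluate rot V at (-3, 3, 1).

(∇×V)₁ = ∂V₃/∂y − ∂V₂/∂z = -12*x - 10*y + 6*z + 8
(∇×V)₂ = ∂V₁/∂z − ∂V₃/∂x = -2*z
(∇×V)₃ = ∂V₂/∂x − ∂V₁/∂y = -3*y^2 + 12*z
∇×V = (-12*x - 10*y + 6*z + 8, -2*z, -3*y^2 + 12*z)
At (-3, 3, 1): (20, -2, -15).

(20, -2, -15)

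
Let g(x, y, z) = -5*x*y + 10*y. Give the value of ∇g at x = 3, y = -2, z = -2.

∂g/∂x = -5*y
∂g/∂y = -5*x + 10
∂g/∂z = 0
∇g = (-5*y, -5*x + 10, 0)
At (3, -2, -2): (10, -5, 0).

(10, -5, 0)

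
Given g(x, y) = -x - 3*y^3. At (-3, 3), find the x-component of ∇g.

(∇g)_1 = ∂g/∂x = -1
At (-3, 3): -1.

-1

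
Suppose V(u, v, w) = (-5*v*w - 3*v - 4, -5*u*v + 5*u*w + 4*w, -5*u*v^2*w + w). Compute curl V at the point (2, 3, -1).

(46, -60, -22)

(∇×V)₁ = ∂V₃/∂v − ∂V₂/∂w = -10*u*v*w - 5*u - 4
(∇×V)₂ = ∂V₁/∂w − ∂V₃/∂u = 5*v^2*w - 5*v
(∇×V)₃ = ∂V₂/∂u − ∂V₁/∂v = -5*v + 10*w + 3
∇×V = (-10*u*v*w - 5*u - 4, 5*v^2*w - 5*v, -5*v + 10*w + 3)
At (2, 3, -1): (46, -60, -22).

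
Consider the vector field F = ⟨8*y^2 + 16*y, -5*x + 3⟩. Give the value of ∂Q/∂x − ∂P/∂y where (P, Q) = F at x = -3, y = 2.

-53

∂F₂/∂x = -5
∂F₁/∂y = 16*y + 16
Scalar curl = -16*y - 21
At (-3, 2): -53.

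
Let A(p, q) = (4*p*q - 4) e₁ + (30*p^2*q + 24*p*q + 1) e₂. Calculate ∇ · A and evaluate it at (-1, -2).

-2

∂A₁/∂p = 4*q
∂A₂/∂q = 30*p^2 + 24*p
∇·A = 30*p^2 + 24*p + 4*q
At (-1, -2): -2.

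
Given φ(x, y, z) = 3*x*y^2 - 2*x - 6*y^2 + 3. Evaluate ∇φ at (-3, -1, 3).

∂φ/∂x = 3*y^2 - 2
∂φ/∂y = 6*x*y - 12*y
∂φ/∂z = 0
∇φ = (3*y^2 - 2, 6*x*y - 12*y, 0)
At (-3, -1, 3): (1, 30, 0).

(1, 30, 0)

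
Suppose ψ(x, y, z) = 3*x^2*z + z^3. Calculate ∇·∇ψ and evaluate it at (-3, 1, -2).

-24

∂²ψ/∂x² = 6*z
∂²ψ/∂y² = 0
∂²ψ/∂z² = 6*z
∇²ψ = 12*z
At (-3, 1, -2): -24.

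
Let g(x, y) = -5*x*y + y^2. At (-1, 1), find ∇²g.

2

∂²g/∂x² = 0
∂²g/∂y² = 2
∇²g = 2
At (-1, 1): 2.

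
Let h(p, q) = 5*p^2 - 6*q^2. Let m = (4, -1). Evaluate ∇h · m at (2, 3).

∂h/∂p = 10*p
∂h/∂q = -12*q
∇h at (2, 3) = (20, -36)
∇h · m = (20)(4) + (-36)(-1) = 116

116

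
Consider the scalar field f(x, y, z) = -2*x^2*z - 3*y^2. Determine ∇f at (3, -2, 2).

(-24, 12, -18)

∂f/∂x = -4*x*z
∂f/∂y = -6*y
∂f/∂z = -2*x^2
∇f = (-4*x*z, -6*y, -2*x^2)
At (3, -2, 2): (-24, 12, -18).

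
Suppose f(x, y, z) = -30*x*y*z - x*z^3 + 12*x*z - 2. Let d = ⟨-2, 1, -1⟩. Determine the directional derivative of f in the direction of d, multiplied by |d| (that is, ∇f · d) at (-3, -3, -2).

∂f/∂x = -30*y*z - z^3 + 12*z
∂f/∂y = -30*x*z
∂f/∂z = -30*x*y - 3*x*z^2 + 12*x
∇f at (-3, -3, -2) = (-196, -180, -270)
∇f · d = (-196)(-2) + (-180)(1) + (-270)(-1) = 482

482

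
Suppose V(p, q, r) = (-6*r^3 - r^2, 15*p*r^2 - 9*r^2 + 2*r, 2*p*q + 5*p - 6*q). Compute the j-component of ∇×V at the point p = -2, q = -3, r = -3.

-155

(∇×V)_2 = ∂V₁/∂r − ∂V₃/∂p
= -18*r^2 - 2*r − (2*q + 5)
= -2*q - 18*r^2 - 2*r - 5
At (-2, -3, -3): -155.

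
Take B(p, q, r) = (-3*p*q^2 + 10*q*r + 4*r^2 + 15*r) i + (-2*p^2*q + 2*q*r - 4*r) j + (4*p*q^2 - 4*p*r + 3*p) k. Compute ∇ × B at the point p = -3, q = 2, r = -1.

(-48, 4, -2)

(∇×B)₁ = ∂B₃/∂q − ∂B₂/∂r = 8*p*q - 2*q + 4
(∇×B)₂ = ∂B₁/∂r − ∂B₃/∂p = -4*q^2 + 10*q + 12*r + 12
(∇×B)₃ = ∂B₂/∂p − ∂B₁/∂q = 2*p*q - 10*r
∇×B = (8*p*q - 2*q + 4, -4*q^2 + 10*q + 12*r + 12, 2*p*q - 10*r)
At (-3, 2, -1): (-48, 4, -2).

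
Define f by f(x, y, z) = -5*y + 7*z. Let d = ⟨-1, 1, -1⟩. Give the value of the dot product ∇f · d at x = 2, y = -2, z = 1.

∂f/∂x = 0
∂f/∂y = -5
∂f/∂z = 7
∇f at (2, -2, 1) = (0, -5, 7)
∇f · d = (0)(-1) + (-5)(1) + (7)(-1) = -12

-12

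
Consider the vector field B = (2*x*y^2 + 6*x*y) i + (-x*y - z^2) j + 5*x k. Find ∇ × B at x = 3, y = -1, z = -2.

(-4, -5, -5)

(∇×B)₁ = ∂B₃/∂y − ∂B₂/∂z = 2*z
(∇×B)₂ = ∂B₁/∂z − ∂B₃/∂x = -5
(∇×B)₃ = ∂B₂/∂x − ∂B₁/∂y = -4*x*y - 6*x - y
∇×B = (2*z, -5, -4*x*y - 6*x - y)
At (3, -1, -2): (-4, -5, -5).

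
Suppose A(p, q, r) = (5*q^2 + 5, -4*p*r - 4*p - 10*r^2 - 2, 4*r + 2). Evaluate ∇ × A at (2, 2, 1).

(∇×A)₁ = ∂A₃/∂q − ∂A₂/∂r = 4*p + 20*r
(∇×A)₂ = ∂A₁/∂r − ∂A₃/∂p = 0
(∇×A)₃ = ∂A₂/∂p − ∂A₁/∂q = -10*q - 4*r - 4
∇×A = (4*p + 20*r, 0, -10*q - 4*r - 4)
At (2, 2, 1): (28, 0, -28).

(28, 0, -28)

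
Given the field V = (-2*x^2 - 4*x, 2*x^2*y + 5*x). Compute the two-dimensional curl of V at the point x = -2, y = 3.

-19

∂V₂/∂x = 4*x*y + 5
∂V₁/∂y = 0
Scalar curl = 4*x*y + 5
At (-2, 3): -19.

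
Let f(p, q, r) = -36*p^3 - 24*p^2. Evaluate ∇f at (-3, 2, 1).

(-828, 0, 0)

∂f/∂p = -108*p^2 - 48*p
∂f/∂q = 0
∂f/∂r = 0
∇f = (-108*p^2 - 48*p, 0, 0)
At (-3, 2, 1): (-828, 0, 0).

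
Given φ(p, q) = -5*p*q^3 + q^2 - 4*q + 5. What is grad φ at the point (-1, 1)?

(-5, 13)

∂φ/∂p = -5*q^3
∂φ/∂q = -15*p*q^2 + 2*q - 4
∇φ = (-5*q^3, -15*p*q^2 + 2*q - 4)
At (-1, 1): (-5, 13).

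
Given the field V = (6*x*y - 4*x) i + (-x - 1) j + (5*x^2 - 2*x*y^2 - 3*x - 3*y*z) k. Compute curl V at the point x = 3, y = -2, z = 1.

(∇×V)₁ = ∂V₃/∂y − ∂V₂/∂z = -4*x*y - 3*z
(∇×V)₂ = ∂V₁/∂z − ∂V₃/∂x = -10*x + 2*y^2 + 3
(∇×V)₃ = ∂V₂/∂x − ∂V₁/∂y = -6*x - 1
∇×V = (-4*x*y - 3*z, -10*x + 2*y^2 + 3, -6*x - 1)
At (3, -2, 1): (21, -19, -19).

(21, -19, -19)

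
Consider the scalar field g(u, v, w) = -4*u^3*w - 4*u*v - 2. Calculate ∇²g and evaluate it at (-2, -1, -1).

-48

∂²g/∂u² = -24*u*w
∂²g/∂v² = 0
∂²g/∂w² = 0
∇²g = -24*u*w
At (-2, -1, -1): -48.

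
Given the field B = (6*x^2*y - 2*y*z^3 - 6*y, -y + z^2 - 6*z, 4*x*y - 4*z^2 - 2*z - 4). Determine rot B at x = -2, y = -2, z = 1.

(∇×B)₁ = ∂B₃/∂y − ∂B₂/∂z = 4*x - 2*z + 6
(∇×B)₂ = ∂B₁/∂z − ∂B₃/∂x = -6*y*z^2 - 4*y
(∇×B)₃ = ∂B₂/∂x − ∂B₁/∂y = -6*x^2 + 2*z^3 + 6
∇×B = (4*x - 2*z + 6, -6*y*z^2 - 4*y, -6*x^2 + 2*z^3 + 6)
At (-2, -2, 1): (-4, 20, -16).

(-4, 20, -16)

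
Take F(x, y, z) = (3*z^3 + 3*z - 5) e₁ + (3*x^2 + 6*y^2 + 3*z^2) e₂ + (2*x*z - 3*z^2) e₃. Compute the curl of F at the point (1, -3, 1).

(-6, 10, 6)

(∇×F)₁ = ∂F₃/∂y − ∂F₂/∂z = -6*z
(∇×F)₂ = ∂F₁/∂z − ∂F₃/∂x = 9*z^2 - 2*z + 3
(∇×F)₃ = ∂F₂/∂x − ∂F₁/∂y = 6*x
∇×F = (-6*z, 9*z^2 - 2*z + 3, 6*x)
At (1, -3, 1): (-6, 10, 6).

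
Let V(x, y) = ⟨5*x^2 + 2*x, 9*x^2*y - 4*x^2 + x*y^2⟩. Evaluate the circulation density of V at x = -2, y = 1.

∂V₂/∂x = 18*x*y - 8*x + y^2
∂V₁/∂y = 0
Scalar curl = 18*x*y - 8*x + y^2
At (-2, 1): -19.

-19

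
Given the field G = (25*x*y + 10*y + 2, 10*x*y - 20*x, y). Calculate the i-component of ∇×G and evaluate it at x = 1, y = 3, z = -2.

1

(∇×G)_1 = ∂G₃/∂y − ∂G₂/∂z
= 1 − (0)
= 1
At (1, 3, -2): 1.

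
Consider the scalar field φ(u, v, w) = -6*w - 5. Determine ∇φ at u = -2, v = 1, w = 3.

(0, 0, -6)

∂φ/∂u = 0
∂φ/∂v = 0
∂φ/∂w = -6
∇φ = (0, 0, -6)
At (-2, 1, 3): (0, 0, -6).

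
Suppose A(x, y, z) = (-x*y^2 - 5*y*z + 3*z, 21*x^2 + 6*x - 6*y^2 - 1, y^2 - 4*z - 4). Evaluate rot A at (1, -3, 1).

(∇×A)₁ = ∂A₃/∂y − ∂A₂/∂z = 2*y
(∇×A)₂ = ∂A₁/∂z − ∂A₃/∂x = -5*y + 3
(∇×A)₃ = ∂A₂/∂x − ∂A₁/∂y = 2*x*y + 42*x + 5*z + 6
∇×A = (2*y, -5*y + 3, 2*x*y + 42*x + 5*z + 6)
At (1, -3, 1): (-6, 18, 47).

(-6, 18, 47)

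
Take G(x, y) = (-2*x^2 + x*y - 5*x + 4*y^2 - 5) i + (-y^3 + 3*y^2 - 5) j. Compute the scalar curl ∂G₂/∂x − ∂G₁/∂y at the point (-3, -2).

19

∂G₂/∂x = 0
∂G₁/∂y = x + 8*y
Scalar curl = -x - 8*y
At (-3, -2): 19.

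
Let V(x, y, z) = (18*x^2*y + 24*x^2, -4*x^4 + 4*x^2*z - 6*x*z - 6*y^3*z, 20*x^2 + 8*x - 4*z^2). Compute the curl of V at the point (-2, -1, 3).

(-34, 72, -10)

(∇×V)₁ = ∂V₃/∂y − ∂V₂/∂z = -4*x^2 + 6*x + 6*y^3
(∇×V)₂ = ∂V₁/∂z − ∂V₃/∂x = -40*x - 8
(∇×V)₃ = ∂V₂/∂x − ∂V₁/∂y = -16*x^3 - 18*x^2 + 8*x*z - 6*z
∇×V = (-4*x^2 + 6*x + 6*y^3, -40*x - 8, -16*x^3 - 18*x^2 + 8*x*z - 6*z)
At (-2, -1, 3): (-34, 72, -10).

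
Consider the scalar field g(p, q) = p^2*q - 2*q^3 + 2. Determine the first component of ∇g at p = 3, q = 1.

6

(∇g)_1 = ∂g/∂p = 2*p*q
At (3, 1): 6.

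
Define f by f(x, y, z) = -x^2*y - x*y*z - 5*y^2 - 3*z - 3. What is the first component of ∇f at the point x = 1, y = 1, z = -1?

(∇f)_1 = ∂f/∂x = -2*x*y - y*z
At (1, 1, -1): -1.

-1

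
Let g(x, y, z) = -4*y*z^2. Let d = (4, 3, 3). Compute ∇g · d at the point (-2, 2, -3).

36

∂g/∂x = 0
∂g/∂y = -4*z^2
∂g/∂z = -8*y*z
∇g at (-2, 2, -3) = (0, -36, 48)
∇g · d = (0)(4) + (-36)(3) + (48)(3) = 36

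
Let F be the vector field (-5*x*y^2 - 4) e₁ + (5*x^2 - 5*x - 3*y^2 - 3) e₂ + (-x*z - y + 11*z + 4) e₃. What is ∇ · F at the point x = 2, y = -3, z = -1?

∂F₁/∂x = -5*y^2
∂F₂/∂y = -6*y
∂F₃/∂z = -x + 11
∇·F = -x - 5*y^2 - 6*y + 11
At (2, -3, -1): -18.

-18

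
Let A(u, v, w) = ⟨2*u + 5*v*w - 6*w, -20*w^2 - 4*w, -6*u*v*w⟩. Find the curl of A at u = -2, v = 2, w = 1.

(56, 16, -5)

(∇×A)₁ = ∂A₃/∂v − ∂A₂/∂w = -6*u*w + 40*w + 4
(∇×A)₂ = ∂A₁/∂w − ∂A₃/∂u = 6*v*w + 5*v - 6
(∇×A)₃ = ∂A₂/∂u − ∂A₁/∂v = -5*w
∇×A = (-6*u*w + 40*w + 4, 6*v*w + 5*v - 6, -5*w)
At (-2, 2, 1): (56, 16, -5).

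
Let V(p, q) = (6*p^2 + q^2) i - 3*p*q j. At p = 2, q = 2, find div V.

∂V₁/∂p = 12*p
∂V₂/∂q = -3*p
∇·V = 9*p
At (2, 2): 18.

18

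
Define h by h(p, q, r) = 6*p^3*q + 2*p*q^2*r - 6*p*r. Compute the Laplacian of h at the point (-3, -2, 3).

180

∂²h/∂p² = 36*p*q
∂²h/∂q² = 4*p*r
∂²h/∂r² = 0
∇²h = 36*p*q + 4*p*r
At (-3, -2, 3): 180.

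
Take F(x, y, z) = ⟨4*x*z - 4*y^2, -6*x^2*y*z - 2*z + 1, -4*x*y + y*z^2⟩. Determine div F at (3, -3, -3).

∂F₁/∂x = 4*z
∂F₂/∂y = -6*x^2*z
∂F₃/∂z = 2*y*z
∇·F = -6*x^2*z + 2*y*z + 4*z
At (3, -3, -3): 168.

168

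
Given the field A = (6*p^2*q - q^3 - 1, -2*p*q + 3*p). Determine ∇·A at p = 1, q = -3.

∂A₁/∂p = 12*p*q
∂A₂/∂q = -2*p
∇·A = 12*p*q - 2*p
At (1, -3): -38.

-38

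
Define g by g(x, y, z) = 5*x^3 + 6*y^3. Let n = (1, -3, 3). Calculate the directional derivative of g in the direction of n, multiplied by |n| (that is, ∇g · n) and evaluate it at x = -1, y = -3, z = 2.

∂g/∂x = 15*x^2
∂g/∂y = 18*y^2
∂g/∂z = 0
∇g at (-1, -3, 2) = (15, 162, 0)
∇g · n = (15)(1) + (162)(-3) + (0)(3) = -471

-471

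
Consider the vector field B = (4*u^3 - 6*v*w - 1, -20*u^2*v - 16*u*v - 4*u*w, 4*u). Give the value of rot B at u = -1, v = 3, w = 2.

(∇×B)₁ = ∂B₃/∂v − ∂B₂/∂w = 4*u
(∇×B)₂ = ∂B₁/∂w − ∂B₃/∂u = -6*v - 4
(∇×B)₃ = ∂B₂/∂u − ∂B₁/∂v = -40*u*v - 16*v + 2*w
∇×B = (4*u, -6*v - 4, -40*u*v - 16*v + 2*w)
At (-1, 3, 2): (-4, -22, 76).

(-4, -22, 76)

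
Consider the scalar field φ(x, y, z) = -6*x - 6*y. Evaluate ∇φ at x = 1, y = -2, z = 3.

∂φ/∂x = -6
∂φ/∂y = -6
∂φ/∂z = 0
∇φ = (-6, -6, 0)
At (1, -2, 3): (-6, -6, 0).

(-6, -6, 0)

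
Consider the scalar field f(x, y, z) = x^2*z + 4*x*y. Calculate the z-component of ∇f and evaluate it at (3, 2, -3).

9

(∇f)_3 = ∂f/∂z = x^2
At (3, 2, -3): 9.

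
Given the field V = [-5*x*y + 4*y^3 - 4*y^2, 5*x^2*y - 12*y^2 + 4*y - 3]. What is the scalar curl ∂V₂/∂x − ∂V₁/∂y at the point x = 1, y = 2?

∂V₂/∂x = 10*x*y
∂V₁/∂y = -5*x + 12*y^2 - 8*y
Scalar curl = 10*x*y + 5*x - 12*y^2 + 8*y
At (1, 2): -7.

-7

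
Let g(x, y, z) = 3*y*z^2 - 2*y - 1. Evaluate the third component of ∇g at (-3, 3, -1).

(∇g)_3 = ∂g/∂z = 6*y*z
At (-3, 3, -1): -18.

-18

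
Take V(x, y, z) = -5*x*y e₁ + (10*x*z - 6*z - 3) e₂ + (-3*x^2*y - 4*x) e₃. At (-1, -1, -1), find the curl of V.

(13, 10, -15)

(∇×V)₁ = ∂V₃/∂y − ∂V₂/∂z = -3*x^2 - 10*x + 6
(∇×V)₂ = ∂V₁/∂z − ∂V₃/∂x = 6*x*y + 4
(∇×V)₃ = ∂V₂/∂x − ∂V₁/∂y = 5*x + 10*z
∇×V = (-3*x^2 - 10*x + 6, 6*x*y + 4, 5*x + 10*z)
At (-1, -1, -1): (13, 10, -15).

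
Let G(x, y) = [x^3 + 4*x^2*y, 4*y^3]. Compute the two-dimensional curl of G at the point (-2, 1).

-16

∂G₂/∂x = 0
∂G₁/∂y = 4*x^2
Scalar curl = -4*x^2
At (-2, 1): -16.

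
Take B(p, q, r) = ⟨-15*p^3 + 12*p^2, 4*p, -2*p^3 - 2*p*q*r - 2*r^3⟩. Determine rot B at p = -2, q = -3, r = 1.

(∇×B)₁ = ∂B₃/∂q − ∂B₂/∂r = -2*p*r
(∇×B)₂ = ∂B₁/∂r − ∂B₃/∂p = 6*p^2 + 2*q*r
(∇×B)₃ = ∂B₂/∂p − ∂B₁/∂q = 4
∇×B = (-2*p*r, 6*p^2 + 2*q*r, 4)
At (-2, -3, 1): (4, 18, 4).

(4, 18, 4)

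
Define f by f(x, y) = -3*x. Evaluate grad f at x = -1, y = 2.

(-3, 0)

∂f/∂x = -3
∂f/∂y = 0
∇f = (-3, 0)
At (-1, 2): (-3, 0).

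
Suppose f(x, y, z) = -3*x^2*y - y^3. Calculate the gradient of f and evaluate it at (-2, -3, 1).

(-36, -39, 0)

∂f/∂x = -6*x*y
∂f/∂y = -3*x^2 - 3*y^2
∂f/∂z = 0
∇f = (-6*x*y, -3*x^2 - 3*y^2, 0)
At (-2, -3, 1): (-36, -39, 0).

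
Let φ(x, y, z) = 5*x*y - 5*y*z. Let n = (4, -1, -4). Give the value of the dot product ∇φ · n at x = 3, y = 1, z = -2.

∂φ/∂x = 5*y
∂φ/∂y = 5*x - 5*z
∂φ/∂z = -5*y
∇φ at (3, 1, -2) = (5, 25, -5)
∇φ · n = (5)(4) + (25)(-1) + (-5)(-4) = 15

15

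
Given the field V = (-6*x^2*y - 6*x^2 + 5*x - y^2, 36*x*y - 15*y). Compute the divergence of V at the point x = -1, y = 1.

-22

∂V₁/∂x = -12*x*y - 12*x + 5
∂V₂/∂y = 36*x - 15
∇·V = -12*x*y + 24*x - 10
At (-1, 1): -22.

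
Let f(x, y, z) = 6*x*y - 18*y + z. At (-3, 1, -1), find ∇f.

∂f/∂x = 6*y
∂f/∂y = 6*x - 18
∂f/∂z = 1
∇f = (6*y, 6*x - 18, 1)
At (-3, 1, -1): (6, -36, 1).

(6, -36, 1)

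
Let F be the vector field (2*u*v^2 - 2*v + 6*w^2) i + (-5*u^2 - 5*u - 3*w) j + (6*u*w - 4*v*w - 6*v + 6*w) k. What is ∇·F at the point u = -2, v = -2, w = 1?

∂F₁/∂u = 2*v^2
∂F₂/∂v = 0
∂F₃/∂w = 6*u - 4*v + 6
∇·F = 6*u + 2*v^2 - 4*v + 6
At (-2, -2, 1): 10.

10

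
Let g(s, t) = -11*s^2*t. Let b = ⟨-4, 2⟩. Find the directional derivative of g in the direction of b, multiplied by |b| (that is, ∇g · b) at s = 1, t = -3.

-286

∂g/∂s = -22*s*t
∂g/∂t = -11*s^2
∇g at (1, -3) = (66, -11)
∇g · b = (66)(-4) + (-11)(2) = -286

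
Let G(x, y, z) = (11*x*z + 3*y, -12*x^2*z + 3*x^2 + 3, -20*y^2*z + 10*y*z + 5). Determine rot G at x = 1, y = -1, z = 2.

(∇×G)₁ = ∂G₃/∂y − ∂G₂/∂z = 12*x^2 - 40*y*z + 10*z
(∇×G)₂ = ∂G₁/∂z − ∂G₃/∂x = 11*x
(∇×G)₃ = ∂G₂/∂x − ∂G₁/∂y = -24*x*z + 6*x - 3
∇×G = (12*x^2 - 40*y*z + 10*z, 11*x, -24*x*z + 6*x - 3)
At (1, -1, 2): (112, 11, -45).

(112, 11, -45)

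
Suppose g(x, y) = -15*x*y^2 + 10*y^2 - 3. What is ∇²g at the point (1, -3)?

-10

∂²g/∂x² = 0
∂²g/∂y² = 10*(-3*x + 2)
∇²g = -30*x + 20
At (1, -3): -10.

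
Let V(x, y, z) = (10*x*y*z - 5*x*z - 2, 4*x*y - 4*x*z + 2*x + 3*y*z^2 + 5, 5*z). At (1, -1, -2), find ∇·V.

51

∂V₁/∂x = 10*y*z - 5*z
∂V₂/∂y = 4*x + 3*z^2
∂V₃/∂z = 5
∇·V = 4*x + 10*y*z + 3*z^2 - 5*z + 5
At (1, -1, -2): 51.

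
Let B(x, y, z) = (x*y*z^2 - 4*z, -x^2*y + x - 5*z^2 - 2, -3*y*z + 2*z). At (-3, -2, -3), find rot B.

(-21, -40, 16)

(∇×B)₁ = ∂B₃/∂y − ∂B₂/∂z = 7*z
(∇×B)₂ = ∂B₁/∂z − ∂B₃/∂x = 2*x*y*z - 4
(∇×B)₃ = ∂B₂/∂x − ∂B₁/∂y = -2*x*y - x*z^2 + 1
∇×B = (7*z, 2*x*y*z - 4, -2*x*y - x*z^2 + 1)
At (-3, -2, -3): (-21, -40, 16).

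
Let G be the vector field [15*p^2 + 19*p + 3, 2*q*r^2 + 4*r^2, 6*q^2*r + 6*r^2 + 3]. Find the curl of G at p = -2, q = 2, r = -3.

(∇×G)₁ = ∂G₃/∂q − ∂G₂/∂r = 8*q*r - 8*r
(∇×G)₂ = ∂G₁/∂r − ∂G₃/∂p = 0
(∇×G)₃ = ∂G₂/∂p − ∂G₁/∂q = 0
∇×G = (8*q*r - 8*r, 0, 0)
At (-2, 2, -3): (-24, 0, 0).

(-24, 0, 0)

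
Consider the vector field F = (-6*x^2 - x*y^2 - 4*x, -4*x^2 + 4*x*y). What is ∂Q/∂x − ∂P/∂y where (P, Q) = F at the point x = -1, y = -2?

∂F₂/∂x = -8*x + 4*y
∂F₁/∂y = -2*x*y
Scalar curl = 2*x*y - 8*x + 4*y
At (-1, -2): 4.

4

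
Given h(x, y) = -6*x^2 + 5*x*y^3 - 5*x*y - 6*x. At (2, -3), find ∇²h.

-192

∂²h/∂x² = -12
∂²h/∂y² = 30*x*y
∇²h = 30*x*y - 12
At (2, -3): -192.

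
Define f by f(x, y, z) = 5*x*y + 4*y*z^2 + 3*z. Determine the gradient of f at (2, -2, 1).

(-10, 14, -13)

∂f/∂x = 5*y
∂f/∂y = 5*x + 4*z^2
∂f/∂z = 8*y*z + 3
∇f = (5*y, 5*x + 4*z^2, 8*y*z + 3)
At (2, -2, 1): (-10, 14, -13).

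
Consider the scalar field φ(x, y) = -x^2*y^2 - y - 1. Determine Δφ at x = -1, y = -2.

-10

∂²φ/∂x² = -2*y^2
∂²φ/∂y² = -2*x^2
∇²φ = -2*x^2 - 2*y^2
At (-1, -2): -10.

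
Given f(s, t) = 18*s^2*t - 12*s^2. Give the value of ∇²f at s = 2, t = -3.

-132

∂²f/∂s² = 12*(3*t - 2)
∂²f/∂t² = 0
∇²f = 36*t - 24
At (2, -3): -132.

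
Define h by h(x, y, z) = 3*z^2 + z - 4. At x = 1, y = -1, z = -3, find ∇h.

(0, 0, -17)

∂h/∂x = 0
∂h/∂y = 0
∂h/∂z = 6*z + 1
∇h = (0, 0, 6*z + 1)
At (1, -1, -3): (0, 0, -17).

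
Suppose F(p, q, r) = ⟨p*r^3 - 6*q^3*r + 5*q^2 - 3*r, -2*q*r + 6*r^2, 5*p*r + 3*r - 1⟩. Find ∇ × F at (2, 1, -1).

(14, 2, -28)

(∇×F)₁ = ∂F₃/∂q − ∂F₂/∂r = 2*q - 12*r
(∇×F)₂ = ∂F₁/∂r − ∂F₃/∂p = 3*p*r^2 - 6*q^3 - 5*r - 3
(∇×F)₃ = ∂F₂/∂p − ∂F₁/∂q = 18*q^2*r - 10*q
∇×F = (2*q - 12*r, 3*p*r^2 - 6*q^3 - 5*r - 3, 18*q^2*r - 10*q)
At (2, 1, -1): (14, 2, -28).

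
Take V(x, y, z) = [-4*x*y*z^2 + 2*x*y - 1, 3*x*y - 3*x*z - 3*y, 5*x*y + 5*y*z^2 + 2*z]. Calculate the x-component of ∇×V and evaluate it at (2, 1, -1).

(∇×V)_1 = ∂V₃/∂y − ∂V₂/∂z
= 5*x + 5*z^2 − (-3*x)
= 8*x + 5*z^2
At (2, 1, -1): 21.

21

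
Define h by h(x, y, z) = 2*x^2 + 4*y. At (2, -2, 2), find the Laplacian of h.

∂²h/∂x² = 4
∂²h/∂y² = 0
∂²h/∂z² = 0
∇²h = 4
At (2, -2, 2): 4.

4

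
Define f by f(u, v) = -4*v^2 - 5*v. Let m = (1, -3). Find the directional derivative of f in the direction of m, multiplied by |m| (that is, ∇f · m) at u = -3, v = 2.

63

∂f/∂u = 0
∂f/∂v = -8*v - 5
∇f at (-3, 2) = (0, -21)
∇f · m = (0)(1) + (-21)(-3) = 63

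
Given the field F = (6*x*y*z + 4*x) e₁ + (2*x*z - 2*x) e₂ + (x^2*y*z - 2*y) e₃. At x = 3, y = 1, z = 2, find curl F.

(10, 6, -34)

(∇×F)₁ = ∂F₃/∂y − ∂F₂/∂z = x^2*z - 2*x - 2
(∇×F)₂ = ∂F₁/∂z − ∂F₃/∂x = -2*x*y*z + 6*x*y
(∇×F)₃ = ∂F₂/∂x − ∂F₁/∂y = -6*x*z + 2*z - 2
∇×F = (x^2*z - 2*x - 2, -2*x*y*z + 6*x*y, -6*x*z + 2*z - 2)
At (3, 1, 2): (10, 6, -34).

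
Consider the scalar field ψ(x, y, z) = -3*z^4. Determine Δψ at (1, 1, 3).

-324

∂²ψ/∂x² = 0
∂²ψ/∂y² = 0
∂²ψ/∂z² = -36*z^2
∇²ψ = -36*z^2
At (1, 1, 3): -324.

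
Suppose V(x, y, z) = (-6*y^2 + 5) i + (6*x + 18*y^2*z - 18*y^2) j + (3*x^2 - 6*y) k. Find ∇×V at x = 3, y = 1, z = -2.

(∇×V)₁ = ∂V₃/∂y − ∂V₂/∂z = -18*y^2 - 6
(∇×V)₂ = ∂V₁/∂z − ∂V₃/∂x = -6*x
(∇×V)₃ = ∂V₂/∂x − ∂V₁/∂y = 12*y + 6
∇×V = (-18*y^2 - 6, -6*x, 12*y + 6)
At (3, 1, -2): (-24, -18, 18).

(-24, -18, 18)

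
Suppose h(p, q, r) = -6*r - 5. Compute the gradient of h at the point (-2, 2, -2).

(0, 0, -6)

∂h/∂p = 0
∂h/∂q = 0
∂h/∂r = -6
∇h = (0, 0, -6)
At (-2, 2, -2): (0, 0, -6).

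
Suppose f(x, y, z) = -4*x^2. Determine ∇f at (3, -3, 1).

∂f/∂x = -8*x
∂f/∂y = 0
∂f/∂z = 0
∇f = (-8*x, 0, 0)
At (3, -3, 1): (-24, 0, 0).

(-24, 0, 0)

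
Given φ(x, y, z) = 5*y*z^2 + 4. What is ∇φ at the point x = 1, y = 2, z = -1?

∂φ/∂x = 0
∂φ/∂y = 5*z^2
∂φ/∂z = 10*y*z
∇φ = (0, 5*z^2, 10*y*z)
At (1, 2, -1): (0, 5, -20).

(0, 5, -20)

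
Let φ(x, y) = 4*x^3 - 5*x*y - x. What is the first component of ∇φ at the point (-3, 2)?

(∇φ)_1 = ∂φ/∂x = 12*x^2 - 5*y - 1
At (-3, 2): 97.

97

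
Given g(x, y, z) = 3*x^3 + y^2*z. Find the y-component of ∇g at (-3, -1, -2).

(∇g)_2 = ∂g/∂y = 2*y*z
At (-3, -1, -2): 4.

4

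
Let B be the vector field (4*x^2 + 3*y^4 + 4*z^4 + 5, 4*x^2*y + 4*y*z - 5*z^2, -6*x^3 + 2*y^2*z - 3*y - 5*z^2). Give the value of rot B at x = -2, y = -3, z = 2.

(5, 200, 372)

(∇×B)₁ = ∂B₃/∂y − ∂B₂/∂z = 4*y*z - 4*y + 10*z - 3
(∇×B)₂ = ∂B₁/∂z − ∂B₃/∂x = 18*x^2 + 16*z^3
(∇×B)₃ = ∂B₂/∂x − ∂B₁/∂y = 8*x*y - 12*y^3
∇×B = (4*y*z - 4*y + 10*z - 3, 18*x^2 + 16*z^3, 8*x*y - 12*y^3)
At (-2, -3, 2): (5, 200, 372).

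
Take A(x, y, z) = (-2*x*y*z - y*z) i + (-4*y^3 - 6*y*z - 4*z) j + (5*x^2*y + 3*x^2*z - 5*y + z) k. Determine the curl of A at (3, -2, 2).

(32, 38, 14)

(∇×A)₁ = ∂A₃/∂y − ∂A₂/∂z = 5*x^2 + 6*y - 1
(∇×A)₂ = ∂A₁/∂z − ∂A₃/∂x = -12*x*y - 6*x*z - y
(∇×A)₃ = ∂A₂/∂x − ∂A₁/∂y = 2*x*z + z
∇×A = (5*x^2 + 6*y - 1, -12*x*y - 6*x*z - y, 2*x*z + z)
At (3, -2, 2): (32, 38, 14).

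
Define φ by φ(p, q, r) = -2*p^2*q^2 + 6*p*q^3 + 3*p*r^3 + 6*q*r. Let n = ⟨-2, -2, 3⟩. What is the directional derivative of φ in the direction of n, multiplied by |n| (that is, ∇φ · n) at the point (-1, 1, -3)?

∂φ/∂p = -4*p*q^2 + 6*q^3 + 3*r^3
∂φ/∂q = -4*p^2*q + 18*p*q^2 + 6*r
∂φ/∂r = 9*p*r^2 + 6*q
∇φ at (-1, 1, -3) = (-71, -40, -75)
∇φ · n = (-71)(-2) + (-40)(-2) + (-75)(3) = -3

-3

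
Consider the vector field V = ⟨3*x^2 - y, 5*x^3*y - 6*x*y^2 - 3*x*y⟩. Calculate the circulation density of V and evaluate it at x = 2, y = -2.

∂V₂/∂x = 15*x^2*y - 6*y^2 - 3*y
∂V₁/∂y = -1
Scalar curl = 15*x^2*y - 6*y^2 - 3*y + 1
At (2, -2): -137.

-137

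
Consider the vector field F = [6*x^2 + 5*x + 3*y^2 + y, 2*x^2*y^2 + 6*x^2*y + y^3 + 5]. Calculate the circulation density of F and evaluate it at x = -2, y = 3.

∂F₂/∂x = 4*x*y^2 + 12*x*y
∂F₁/∂y = 6*y + 1
Scalar curl = 4*x*y^2 + 12*x*y - 6*y - 1
At (-2, 3): -163.

-163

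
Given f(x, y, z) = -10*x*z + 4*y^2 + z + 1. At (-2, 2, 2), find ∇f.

(-20, 16, 21)

∂f/∂x = -10*z
∂f/∂y = 8*y
∂f/∂z = -10*x + 1
∇f = (-10*z, 8*y, -10*x + 1)
At (-2, 2, 2): (-20, 16, 21).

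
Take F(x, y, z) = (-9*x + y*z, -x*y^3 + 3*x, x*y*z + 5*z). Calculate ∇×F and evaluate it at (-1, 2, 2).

(∇×F)₁ = ∂F₃/∂y − ∂F₂/∂z = x*z
(∇×F)₂ = ∂F₁/∂z − ∂F₃/∂x = -y*z + y
(∇×F)₃ = ∂F₂/∂x − ∂F₁/∂y = -y^3 - z + 3
∇×F = (x*z, -y*z + y, -y^3 - z + 3)
At (-1, 2, 2): (-2, -2, -7).

(-2, -2, -7)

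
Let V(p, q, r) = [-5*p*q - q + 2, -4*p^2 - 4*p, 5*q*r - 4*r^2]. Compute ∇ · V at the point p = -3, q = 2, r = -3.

∂V₁/∂p = -5*q
∂V₂/∂q = 0
∂V₃/∂r = 5*q - 8*r
∇·V = -8*r
At (-3, 2, -3): 24.

24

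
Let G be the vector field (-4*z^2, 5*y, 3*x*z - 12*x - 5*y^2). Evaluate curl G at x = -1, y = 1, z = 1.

(-10, 1, 0)

(∇×G)₁ = ∂G₃/∂y − ∂G₂/∂z = -10*y
(∇×G)₂ = ∂G₁/∂z − ∂G₃/∂x = -11*z + 12
(∇×G)₃ = ∂G₂/∂x − ∂G₁/∂y = 0
∇×G = (-10*y, -11*z + 12, 0)
At (-1, 1, 1): (-10, 1, 0).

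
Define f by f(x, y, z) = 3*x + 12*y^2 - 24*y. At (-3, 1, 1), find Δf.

24

∂²f/∂x² = 0
∂²f/∂y² = 24
∂²f/∂z² = 0
∇²f = 24
At (-3, 1, 1): 24.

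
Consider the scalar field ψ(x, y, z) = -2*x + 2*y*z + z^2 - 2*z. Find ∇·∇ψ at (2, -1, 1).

∂²ψ/∂x² = 0
∂²ψ/∂y² = 0
∂²ψ/∂z² = 2
∇²ψ = 2
At (2, -1, 1): 2.

2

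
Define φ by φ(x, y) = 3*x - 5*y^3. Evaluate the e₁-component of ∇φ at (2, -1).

(∇φ)_1 = ∂φ/∂x = 3
At (2, -1): 3.

3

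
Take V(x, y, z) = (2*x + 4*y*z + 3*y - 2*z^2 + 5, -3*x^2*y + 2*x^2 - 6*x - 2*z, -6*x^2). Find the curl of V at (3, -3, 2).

(2, 16, 49)

(∇×V)₁ = ∂V₃/∂y − ∂V₂/∂z = 2
(∇×V)₂ = ∂V₁/∂z − ∂V₃/∂x = 12*x + 4*y - 4*z
(∇×V)₃ = ∂V₂/∂x − ∂V₁/∂y = -6*x*y + 4*x - 4*z - 9
∇×V = (2, 12*x + 4*y - 4*z, -6*x*y + 4*x - 4*z - 9)
At (3, -3, 2): (2, 16, 49).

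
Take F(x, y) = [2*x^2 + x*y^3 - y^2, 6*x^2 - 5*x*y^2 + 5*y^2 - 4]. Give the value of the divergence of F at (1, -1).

3

∂F₁/∂x = 4*x + y^3
∂F₂/∂y = -10*x*y + 10*y
∇·F = -10*x*y + 4*x + y^3 + 10*y
At (1, -1): 3.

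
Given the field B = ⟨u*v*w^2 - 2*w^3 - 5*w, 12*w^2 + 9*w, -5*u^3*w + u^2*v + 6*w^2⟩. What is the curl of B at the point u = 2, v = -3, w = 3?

(-77, 97, -18)

(∇×B)₁ = ∂B₃/∂v − ∂B₂/∂w = u^2 - 24*w - 9
(∇×B)₂ = ∂B₁/∂w − ∂B₃/∂u = 15*u^2*w + 2*u*v*w - 2*u*v - 6*w^2 - 5
(∇×B)₃ = ∂B₂/∂u − ∂B₁/∂v = -u*w^2
∇×B = (u^2 - 24*w - 9, 15*u^2*w + 2*u*v*w - 2*u*v - 6*w^2 - 5, -u*w^2)
At (2, -3, 3): (-77, 97, -18).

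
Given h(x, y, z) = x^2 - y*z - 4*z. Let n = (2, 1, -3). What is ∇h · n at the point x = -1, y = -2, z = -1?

3

∂h/∂x = 2*x
∂h/∂y = -z
∂h/∂z = -y - 4
∇h at (-1, -2, -1) = (-2, 1, -2)
∇h · n = (-2)(2) + (1)(1) + (-2)(-3) = 3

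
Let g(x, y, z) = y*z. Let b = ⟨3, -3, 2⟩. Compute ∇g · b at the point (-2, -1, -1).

1

∂g/∂x = 0
∂g/∂y = z
∂g/∂z = y
∇g at (-2, -1, -1) = (0, -1, -1)
∇g · b = (0)(3) + (-1)(-3) + (-1)(2) = 1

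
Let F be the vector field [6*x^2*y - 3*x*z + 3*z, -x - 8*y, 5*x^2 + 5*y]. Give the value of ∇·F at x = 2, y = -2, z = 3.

-65

∂F₁/∂x = 12*x*y - 3*z
∂F₂/∂y = -8
∂F₃/∂z = 0
∇·F = 12*x*y - 3*z - 8
At (2, -2, 3): -65.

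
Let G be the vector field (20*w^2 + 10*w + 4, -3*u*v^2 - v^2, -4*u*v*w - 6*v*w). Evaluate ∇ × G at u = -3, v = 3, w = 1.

(∇×G)₁ = ∂G₃/∂v − ∂G₂/∂w = -4*u*w - 6*w
(∇×G)₂ = ∂G₁/∂w − ∂G₃/∂u = 4*v*w + 40*w + 10
(∇×G)₃ = ∂G₂/∂u − ∂G₁/∂v = -3*v^2
∇×G = (-4*u*w - 6*w, 4*v*w + 40*w + 10, -3*v^2)
At (-3, 3, 1): (6, 62, -27).

(6, 62, -27)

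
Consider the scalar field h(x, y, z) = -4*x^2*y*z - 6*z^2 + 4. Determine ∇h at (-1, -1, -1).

∂h/∂x = -8*x*y*z
∂h/∂y = -4*x^2*z
∂h/∂z = -4*x^2*y - 12*z
∇h = (-8*x*y*z, -4*x^2*z, -4*x^2*y - 12*z)
At (-1, -1, -1): (8, 4, 16).

(8, 4, 16)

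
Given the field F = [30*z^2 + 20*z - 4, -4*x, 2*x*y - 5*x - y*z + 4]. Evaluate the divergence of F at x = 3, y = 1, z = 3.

-1

∂F₁/∂x = 0
∂F₂/∂y = 0
∂F₃/∂z = -y
∇·F = -y
At (3, 1, 3): -1.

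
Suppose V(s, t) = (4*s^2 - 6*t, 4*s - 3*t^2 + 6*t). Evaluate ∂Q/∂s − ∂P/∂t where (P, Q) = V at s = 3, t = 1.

∂V₂/∂s = 4
∂V₁/∂t = -6
Scalar curl = 10
At (3, 1): 10.

10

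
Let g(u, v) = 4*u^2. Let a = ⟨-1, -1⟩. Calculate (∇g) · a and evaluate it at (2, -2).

∂g/∂u = 8*u
∂g/∂v = 0
∇g at (2, -2) = (16, 0)
∇g · a = (16)(-1) + (0)(-1) = -16

-16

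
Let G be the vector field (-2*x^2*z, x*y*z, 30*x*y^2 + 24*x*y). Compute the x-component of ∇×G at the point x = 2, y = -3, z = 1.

-306

(∇×G)_1 = ∂G₃/∂y − ∂G₂/∂z
= 60*x*y + 24*x − (x*y)
= 59*x*y + 24*x
At (2, -3, 1): -306.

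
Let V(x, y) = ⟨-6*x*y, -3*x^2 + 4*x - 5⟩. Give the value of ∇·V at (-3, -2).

∂V₁/∂x = -6*y
∂V₂/∂y = 0
∇·V = -6*y
At (-3, -2): 12.

12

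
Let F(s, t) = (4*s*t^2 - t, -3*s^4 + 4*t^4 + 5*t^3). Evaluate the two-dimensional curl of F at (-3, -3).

∂F₂/∂s = -12*s^3
∂F₁/∂t = 8*s*t - 1
Scalar curl = -12*s^3 - 8*s*t + 1
At (-3, -3): 253.

253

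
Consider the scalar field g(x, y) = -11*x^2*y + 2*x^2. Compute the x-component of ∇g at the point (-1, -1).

-26

(∇g)_1 = ∂g/∂x = -22*x*y + 4*x
At (-1, -1): -26.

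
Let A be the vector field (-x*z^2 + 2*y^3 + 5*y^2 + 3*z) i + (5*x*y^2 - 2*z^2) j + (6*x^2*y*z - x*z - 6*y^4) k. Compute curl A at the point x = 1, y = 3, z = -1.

(-658, 40, -39)

(∇×A)₁ = ∂A₃/∂y − ∂A₂/∂z = 6*x^2*z - 24*y^3 + 4*z
(∇×A)₂ = ∂A₁/∂z − ∂A₃/∂x = -12*x*y*z - 2*x*z + z + 3
(∇×A)₃ = ∂A₂/∂x − ∂A₁/∂y = -y^2 - 10*y
∇×A = (6*x^2*z - 24*y^3 + 4*z, -12*x*y*z - 2*x*z + z + 3, -y^2 - 10*y)
At (1, 3, -1): (-658, 40, -39).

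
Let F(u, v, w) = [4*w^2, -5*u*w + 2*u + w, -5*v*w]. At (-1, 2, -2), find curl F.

(∇×F)₁ = ∂F₃/∂v − ∂F₂/∂w = 5*u - 5*w - 1
(∇×F)₂ = ∂F₁/∂w − ∂F₃/∂u = 8*w
(∇×F)₃ = ∂F₂/∂u − ∂F₁/∂v = -5*w + 2
∇×F = (5*u - 5*w - 1, 8*w, -5*w + 2)
At (-1, 2, -2): (4, -16, 12).

(4, -16, 12)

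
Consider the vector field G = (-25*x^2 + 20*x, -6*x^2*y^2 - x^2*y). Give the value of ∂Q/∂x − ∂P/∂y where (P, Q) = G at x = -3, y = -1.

30

∂G₂/∂x = -12*x*y^2 - 2*x*y
∂G₁/∂y = 0
Scalar curl = -12*x*y^2 - 2*x*y
At (-3, -1): 30.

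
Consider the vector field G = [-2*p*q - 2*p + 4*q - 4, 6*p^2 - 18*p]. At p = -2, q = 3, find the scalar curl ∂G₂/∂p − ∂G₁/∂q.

∂G₂/∂p = 12*p - 18
∂G₁/∂q = -2*p + 4
Scalar curl = 14*p - 22
At (-2, 3): -50.

-50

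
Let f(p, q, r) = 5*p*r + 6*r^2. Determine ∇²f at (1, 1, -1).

∂²f/∂p² = 0
∂²f/∂q² = 0
∂²f/∂r² = 12
∇²f = 12
At (1, 1, -1): 12.

12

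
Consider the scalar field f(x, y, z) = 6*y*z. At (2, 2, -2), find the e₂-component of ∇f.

(∇f)_2 = ∂f/∂y = 6*z
At (2, 2, -2): -12.

-12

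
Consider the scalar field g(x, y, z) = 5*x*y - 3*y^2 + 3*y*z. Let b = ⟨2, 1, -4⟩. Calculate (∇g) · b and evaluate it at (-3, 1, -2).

-29

∂g/∂x = 5*y
∂g/∂y = 5*x - 6*y + 3*z
∂g/∂z = 3*y
∇g at (-3, 1, -2) = (5, -27, 3)
∇g · b = (5)(2) + (-27)(1) + (3)(-4) = -29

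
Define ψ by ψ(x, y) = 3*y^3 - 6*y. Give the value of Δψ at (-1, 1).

∂²ψ/∂x² = 0
∂²ψ/∂y² = 18*y
∇²ψ = 18*y
At (-1, 1): 18.

18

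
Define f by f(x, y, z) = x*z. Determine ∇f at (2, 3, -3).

∂f/∂x = z
∂f/∂y = 0
∂f/∂z = x
∇f = (z, 0, x)
At (2, 3, -3): (-3, 0, 2).

(-3, 0, 2)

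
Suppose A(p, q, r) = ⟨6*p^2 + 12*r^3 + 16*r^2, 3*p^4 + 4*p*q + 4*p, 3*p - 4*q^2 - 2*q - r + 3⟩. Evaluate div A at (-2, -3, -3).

∂A₁/∂p = 12*p
∂A₂/∂q = 4*p
∂A₃/∂r = -1
∇·A = 16*p - 1
At (-2, -3, -3): -33.

-33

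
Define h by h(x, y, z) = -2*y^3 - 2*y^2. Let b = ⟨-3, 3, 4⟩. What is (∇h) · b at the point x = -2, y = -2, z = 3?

-48

∂h/∂x = 0
∂h/∂y = -6*y^2 - 4*y
∂h/∂z = 0
∇h at (-2, -2, 3) = (0, -16, 0)
∇h · b = (0)(-3) + (-16)(3) + (0)(4) = -48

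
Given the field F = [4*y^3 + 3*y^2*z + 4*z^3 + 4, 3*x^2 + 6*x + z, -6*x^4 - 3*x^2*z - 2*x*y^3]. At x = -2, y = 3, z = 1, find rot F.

(107, -111, -132)

(∇×F)₁ = ∂F₃/∂y − ∂F₂/∂z = -6*x*y^2 - 1
(∇×F)₂ = ∂F₁/∂z − ∂F₃/∂x = 24*x^3 + 6*x*z + 2*y^3 + 3*y^2 + 12*z^2
(∇×F)₃ = ∂F₂/∂x − ∂F₁/∂y = 6*x - 12*y^2 - 6*y*z + 6
∇×F = (-6*x*y^2 - 1, 24*x^3 + 6*x*z + 2*y^3 + 3*y^2 + 12*z^2, 6*x - 12*y^2 - 6*y*z + 6)
At (-2, 3, 1): (107, -111, -132).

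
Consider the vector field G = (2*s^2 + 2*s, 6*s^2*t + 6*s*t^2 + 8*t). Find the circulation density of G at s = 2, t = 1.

∂G₂/∂s = 12*s*t + 6*t^2
∂G₁/∂t = 0
Scalar curl = 12*s*t + 6*t^2
At (2, 1): 30.

30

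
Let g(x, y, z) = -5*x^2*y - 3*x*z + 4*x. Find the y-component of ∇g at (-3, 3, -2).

(∇g)_2 = ∂g/∂y = -5*x^2
At (-3, 3, -2): -45.

-45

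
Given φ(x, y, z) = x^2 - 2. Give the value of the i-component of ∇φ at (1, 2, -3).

2

(∇φ)_1 = ∂φ/∂x = 2*x
At (1, 2, -3): 2.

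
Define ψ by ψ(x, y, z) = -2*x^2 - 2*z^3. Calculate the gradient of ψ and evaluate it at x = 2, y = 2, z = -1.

∂ψ/∂x = -4*x
∂ψ/∂y = 0
∂ψ/∂z = -6*z^2
∇ψ = (-4*x, 0, -6*z^2)
At (2, 2, -1): (-8, 0, -6).

(-8, 0, -6)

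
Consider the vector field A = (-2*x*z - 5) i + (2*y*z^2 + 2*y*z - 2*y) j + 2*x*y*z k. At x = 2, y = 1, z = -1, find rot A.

(∇×A)₁ = ∂A₃/∂y − ∂A₂/∂z = 2*x*z - 4*y*z - 2*y
(∇×A)₂ = ∂A₁/∂z − ∂A₃/∂x = -2*x - 2*y*z
(∇×A)₃ = ∂A₂/∂x − ∂A₁/∂y = 0
∇×A = (2*x*z - 4*y*z - 2*y, -2*x - 2*y*z, 0)
At (2, 1, -1): (-2, -2, 0).

(-2, -2, 0)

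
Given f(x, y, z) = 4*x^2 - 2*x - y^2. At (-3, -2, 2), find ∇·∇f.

6

∂²f/∂x² = 8
∂²f/∂y² = -2
∂²f/∂z² = 0
∇²f = 6
At (-3, -2, 2): 6.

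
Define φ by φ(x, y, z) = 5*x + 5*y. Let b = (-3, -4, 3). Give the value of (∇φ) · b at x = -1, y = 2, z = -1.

-35

∂φ/∂x = 5
∂φ/∂y = 5
∂φ/∂z = 0
∇φ at (-1, 2, -1) = (5, 5, 0)
∇φ · b = (5)(-3) + (5)(-4) + (0)(3) = -35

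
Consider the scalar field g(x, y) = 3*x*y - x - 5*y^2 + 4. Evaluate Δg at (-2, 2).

∂²g/∂x² = 0
∂²g/∂y² = -10
∇²g = -10
At (-2, 2): -10.

-10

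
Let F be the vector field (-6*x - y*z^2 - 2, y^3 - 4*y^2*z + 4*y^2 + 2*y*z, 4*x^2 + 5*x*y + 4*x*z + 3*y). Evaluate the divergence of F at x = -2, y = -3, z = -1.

∂F₁/∂x = -6
∂F₂/∂y = 3*y^2 - 8*y*z + 8*y + 2*z
∂F₃/∂z = 4*x
∇·F = 4*x + 3*y^2 - 8*y*z + 8*y + 2*z - 6
At (-2, -3, -1): -37.

-37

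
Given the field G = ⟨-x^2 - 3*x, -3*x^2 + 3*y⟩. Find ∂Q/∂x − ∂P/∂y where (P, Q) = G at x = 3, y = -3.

∂G₂/∂x = -6*x
∂G₁/∂y = 0
Scalar curl = -6*x
At (3, -3): -18.

-18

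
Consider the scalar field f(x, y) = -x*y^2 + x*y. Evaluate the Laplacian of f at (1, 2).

∂²f/∂x² = 0
∂²f/∂y² = -2*x
∇²f = -2*x
At (1, 2): -2.

-2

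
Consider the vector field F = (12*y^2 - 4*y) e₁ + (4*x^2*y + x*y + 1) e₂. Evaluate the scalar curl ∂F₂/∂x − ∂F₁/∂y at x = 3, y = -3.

∂F₂/∂x = 8*x*y + y
∂F₁/∂y = 24*y - 4
Scalar curl = 8*x*y - 23*y + 4
At (3, -3): 1.

1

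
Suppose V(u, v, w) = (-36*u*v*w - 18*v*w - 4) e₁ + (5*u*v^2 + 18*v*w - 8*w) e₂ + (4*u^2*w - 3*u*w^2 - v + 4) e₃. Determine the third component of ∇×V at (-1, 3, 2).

(∇×V)_3 = ∂V₂/∂u − ∂V₁/∂v
= 5*v^2 − (-36*u*w - 18*w)
= 36*u*w + 5*v^2 + 18*w
At (-1, 3, 2): 9.

9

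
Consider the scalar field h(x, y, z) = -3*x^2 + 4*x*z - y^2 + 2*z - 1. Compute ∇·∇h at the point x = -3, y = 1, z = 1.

-8

∂²h/∂x² = -6
∂²h/∂y² = -2
∂²h/∂z² = 0
∇²h = -8
At (-3, 1, 1): -8.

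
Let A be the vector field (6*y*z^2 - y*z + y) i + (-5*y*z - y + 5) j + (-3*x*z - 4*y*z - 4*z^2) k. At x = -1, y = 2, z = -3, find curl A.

(22, -83, -58)

(∇×A)₁ = ∂A₃/∂y − ∂A₂/∂z = 5*y - 4*z
(∇×A)₂ = ∂A₁/∂z − ∂A₃/∂x = 12*y*z - y + 3*z
(∇×A)₃ = ∂A₂/∂x − ∂A₁/∂y = -6*z^2 + z - 1
∇×A = (5*y - 4*z, 12*y*z - y + 3*z, -6*z^2 + z - 1)
At (-1, 2, -3): (22, -83, -58).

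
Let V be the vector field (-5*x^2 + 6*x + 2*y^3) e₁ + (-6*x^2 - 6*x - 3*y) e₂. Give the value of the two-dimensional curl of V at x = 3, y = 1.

∂V₂/∂x = -12*x - 6
∂V₁/∂y = 6*y^2
Scalar curl = -12*x - 6*y^2 - 6
At (3, 1): -48.

-48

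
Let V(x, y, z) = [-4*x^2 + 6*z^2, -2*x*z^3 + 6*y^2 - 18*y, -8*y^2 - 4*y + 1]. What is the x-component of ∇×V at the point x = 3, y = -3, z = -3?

(∇×V)_1 = ∂V₃/∂y − ∂V₂/∂z
= -16*y - 4 − (-6*x*z^2)
= 6*x*z^2 - 16*y - 4
At (3, -3, -3): 206.

206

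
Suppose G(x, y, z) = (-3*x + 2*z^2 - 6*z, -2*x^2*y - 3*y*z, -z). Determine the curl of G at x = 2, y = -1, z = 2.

(∇×G)₁ = ∂G₃/∂y − ∂G₂/∂z = 3*y
(∇×G)₂ = ∂G₁/∂z − ∂G₃/∂x = 4*z - 6
(∇×G)₃ = ∂G₂/∂x − ∂G₁/∂y = -4*x*y
∇×G = (3*y, 4*z - 6, -4*x*y)
At (2, -1, 2): (-3, 2, 8).

(-3, 2, 8)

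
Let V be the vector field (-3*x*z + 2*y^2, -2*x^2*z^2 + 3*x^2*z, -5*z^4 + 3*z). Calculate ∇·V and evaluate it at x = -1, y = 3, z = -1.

26

∂V₁/∂x = -3*z
∂V₂/∂y = 0
∂V₃/∂z = -20*z^3 + 3
∇·V = -20*z^3 - 3*z + 3
At (-1, 3, -1): 26.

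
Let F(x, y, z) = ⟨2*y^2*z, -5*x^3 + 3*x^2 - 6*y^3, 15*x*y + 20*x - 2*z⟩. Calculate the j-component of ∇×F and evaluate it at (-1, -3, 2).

(∇×F)_2 = ∂F₁/∂z − ∂F₃/∂x
= 2*y^2 − (15*y + 20)
= 2*y^2 - 15*y - 20
At (-1, -3, 2): 43.

43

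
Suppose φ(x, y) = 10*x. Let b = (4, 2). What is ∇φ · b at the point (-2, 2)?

∂φ/∂x = 10
∂φ/∂y = 0
∇φ at (-2, 2) = (10, 0)
∇φ · b = (10)(4) + (0)(2) = 40

40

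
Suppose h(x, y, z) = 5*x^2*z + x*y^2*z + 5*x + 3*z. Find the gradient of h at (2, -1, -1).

(-16, 4, 25)

∂h/∂x = 10*x*z + y^2*z + 5
∂h/∂y = 2*x*y*z
∂h/∂z = 5*x^2 + x*y^2 + 3
∇h = (10*x*z + y^2*z + 5, 2*x*y*z, 5*x^2 + x*y^2 + 3)
At (2, -1, -1): (-16, 4, 25).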